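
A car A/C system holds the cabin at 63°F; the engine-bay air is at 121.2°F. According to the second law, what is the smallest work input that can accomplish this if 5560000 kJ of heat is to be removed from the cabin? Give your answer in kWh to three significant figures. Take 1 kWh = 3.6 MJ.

In absolute terms T_C = 290.37 K and T_H = 322.71 K, so ΔT = 32.33 K.
The reversible limit is COP_R = T_C/ΔT = 8.981, so W_min = Q_C/COP = Q_C·ΔT/T_C.
W_min = 5560000 × 32.33/290.37 = 619100 kJ = 172.0 kWh.

172 kWh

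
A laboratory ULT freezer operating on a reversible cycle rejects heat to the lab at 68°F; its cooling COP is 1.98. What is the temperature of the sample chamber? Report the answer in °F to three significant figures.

For a Carnot refrigerator COP_R = T_C/(T_H − T_C), so T_C = COP·T_H/(1 + COP).
With T_H = 293.15 K, T_C = 1.98 × 293.15/2.980 = 194.78 K.
Converting, 194.78 K = -109.07°F.

-109 °F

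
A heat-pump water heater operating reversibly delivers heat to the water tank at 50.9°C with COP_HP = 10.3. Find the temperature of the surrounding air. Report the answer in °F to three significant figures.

67.0 °F

COP_HP = T_H/(T_H − T_C) gives T_H − T_C = T_H/COP.
With T_H = 324.05 K, T_C = 324.05 × (1 − 1/10.3) = 292.59 K.
Converting, 292.59 K = 66.99°F.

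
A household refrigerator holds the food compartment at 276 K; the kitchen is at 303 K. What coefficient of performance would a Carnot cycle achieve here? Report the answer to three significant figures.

10.2

The reservoir spacing is ΔT = 303 − 276 = 27.00 K.
For a reversible cycle, COP_Carnot = T_C/ΔT = 276.00/27.00 = 10.22.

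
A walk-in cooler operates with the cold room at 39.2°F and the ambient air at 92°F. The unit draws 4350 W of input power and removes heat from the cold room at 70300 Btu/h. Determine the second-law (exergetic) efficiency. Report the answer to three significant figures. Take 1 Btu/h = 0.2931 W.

0.501

Converting, Q̇_C = 70300 Btu/h = 20600 W, so COP_actual = Q̇_C/Ẇ = 20600/4350 = 4.737.
In absolute terms T_C = 277.15 K and T_H = 306.48 K, so ΔT = 29.33 K.
COP_Carnot = T_C/ΔT = 277.15/29.33 = 9.448.
η_II = COP_actual/COP_Carnot = 4.737/9.448 = 0.5013.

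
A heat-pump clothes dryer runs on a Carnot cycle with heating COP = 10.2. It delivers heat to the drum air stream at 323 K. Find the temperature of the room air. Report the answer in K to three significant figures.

291 K

COP_HP = T_H/(T_H − T_C) gives T_H − T_C = T_H/COP.
With T_H = 323.00 K, T_C = 323.00 × (1 − 1/10.2) = 291.33 K.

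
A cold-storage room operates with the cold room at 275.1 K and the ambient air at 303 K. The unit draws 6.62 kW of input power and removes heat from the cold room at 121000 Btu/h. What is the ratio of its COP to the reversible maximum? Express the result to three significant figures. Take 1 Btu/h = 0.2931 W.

0.543

Converting, Q̇_C = 121000 Btu/h = 35.47 kW, so COP_actual = Q̇_C/Ẇ = 35.47/6.620 = 5.357.
The reservoir spacing is ΔT = 303 − 275.1 = 27.90 K.
COP_Carnot = T_C/ΔT = 275.10/27.90 = 9.860.
η_II = COP_actual/COP_Carnot = 5.357/9.860 = 0.5433.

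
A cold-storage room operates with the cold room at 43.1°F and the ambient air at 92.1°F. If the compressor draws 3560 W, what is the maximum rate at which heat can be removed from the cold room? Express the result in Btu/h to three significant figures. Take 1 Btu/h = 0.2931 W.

125000 Btu/h

In absolute terms T_C = 279.32 K and T_H = 306.54 K, so ΔT = 27.22 K.
COP_Carnot = T_C/ΔT = 279.32/27.22 = 10.26.
Q̇_max = COP_Carnot × Ẇ = 10.26 × 3560 W = 36530 W = 124600 Btu/h.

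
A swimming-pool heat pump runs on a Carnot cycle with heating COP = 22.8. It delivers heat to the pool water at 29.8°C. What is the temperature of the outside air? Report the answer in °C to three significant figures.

COP_HP = T_H/(T_H − T_C) gives T_H − T_C = T_H/COP.
With T_H = 302.95 K, T_C = 302.95 × (1 − 1/22.8) = 289.66 K.
Converting, 289.66 K = 16.51°C.

16.5 °C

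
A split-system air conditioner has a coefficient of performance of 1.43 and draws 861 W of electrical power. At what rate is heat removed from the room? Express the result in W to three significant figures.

Q̇_C = COP × Ẇ = 1.43 × 861.0 = 1231 W.

1230 W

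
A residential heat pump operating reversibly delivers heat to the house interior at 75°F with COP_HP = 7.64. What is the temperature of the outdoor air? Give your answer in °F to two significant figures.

5.0 °F

COP_HP = T_H/(T_H − T_C) gives T_H − T_C = T_H/COP.
With T_H = 297.04 K, T_C = 297.04 × (1 − 1/7.64) = 258.16 K.
Converting, 258.16 K = 5.02°F.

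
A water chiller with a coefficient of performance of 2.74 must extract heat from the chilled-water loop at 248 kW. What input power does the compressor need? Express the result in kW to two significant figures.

91 kW

Ẇ = Q̇_C/COP = 248.0/2.74 = 90.51 kW.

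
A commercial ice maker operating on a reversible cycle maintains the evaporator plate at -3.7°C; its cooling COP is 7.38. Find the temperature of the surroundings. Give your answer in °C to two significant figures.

COP_R = T_C/(T_H − T_C) gives T_H − T_C = T_C/COP.
With T_C = 269.45 K, T_H = 269.45 × (1 + 1/7.38) = 305.96 K.
Converting, 305.96 K = 32.81°C.

33 °C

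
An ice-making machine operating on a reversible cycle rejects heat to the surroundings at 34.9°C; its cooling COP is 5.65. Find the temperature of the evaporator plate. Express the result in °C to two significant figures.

-11 °C

For a Carnot refrigerator COP_R = T_C/(T_H − T_C), so T_C = COP·T_H/(1 + COP).
With T_H = 308.05 K, T_C = 5.65 × 308.05/6.650 = 261.73 K.
Converting, 261.73 K = -11.42°C.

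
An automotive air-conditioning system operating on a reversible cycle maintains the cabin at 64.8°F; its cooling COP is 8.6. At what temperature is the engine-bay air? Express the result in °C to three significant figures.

COP_R = T_C/(T_H − T_C) gives T_H − T_C = T_C/COP.
With T_C = 291.37 K, T_H = 291.37 × (1 + 1/8.6) = 325.25 K.
Converting, 325.25 K = 52.10°C.

52.1 °C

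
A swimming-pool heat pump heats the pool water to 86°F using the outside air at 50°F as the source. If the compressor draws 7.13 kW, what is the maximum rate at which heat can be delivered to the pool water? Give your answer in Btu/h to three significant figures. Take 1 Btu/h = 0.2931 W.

369000 Btu/h

In absolute terms T_C = 283.15 K and T_H = 303.15 K, so ΔT = 20.00 K.
COP_Carnot = T_H/ΔT = 303.15/20.00 = 15.16.
Q̇_max = COP_Carnot × Ẇ = 15.16 × 7.130 kW = 108.1 kW = 368700 Btu/h.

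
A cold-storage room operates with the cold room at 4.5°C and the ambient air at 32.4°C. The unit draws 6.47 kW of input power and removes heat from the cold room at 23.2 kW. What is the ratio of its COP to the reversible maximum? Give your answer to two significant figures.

0.36

COP_actual = Q̇_C/Ẇ = 23.20/6.470 = 3.586.
In absolute terms T_C = 277.65 K and T_H = 305.55 K, so ΔT = 27.90 K.
COP_Carnot = T_C/ΔT = 277.65/27.90 = 9.952.
η_II = COP_actual/COP_Carnot = 3.586/9.952 = 0.3603.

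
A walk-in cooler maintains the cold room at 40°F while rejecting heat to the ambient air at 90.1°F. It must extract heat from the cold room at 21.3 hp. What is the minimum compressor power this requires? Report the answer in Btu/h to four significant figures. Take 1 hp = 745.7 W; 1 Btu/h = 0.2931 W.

In absolute terms T_C = 277.59 K and T_H = 305.43 K, so ΔT = 27.83 K.
COP_Carnot = T_C/ΔT = 277.59/27.83 = 9.973.
Ẇ_min = Q̇/COP_Carnot = 21.30/9.973 = 2.136 hp = 5434 Btu/h.

5434 Btu/h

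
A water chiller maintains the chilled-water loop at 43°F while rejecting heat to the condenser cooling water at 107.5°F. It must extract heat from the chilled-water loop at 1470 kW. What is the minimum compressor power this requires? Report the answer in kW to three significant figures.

189 kW

In absolute terms T_C = 279.26 K and T_H = 315.09 K, so ΔT = 35.83 K.
COP_Carnot = T_C/ΔT = 279.26/35.83 = 7.793.
Ẇ_min = Q̇/COP_Carnot = 1470/7.793 = 188.6 kW.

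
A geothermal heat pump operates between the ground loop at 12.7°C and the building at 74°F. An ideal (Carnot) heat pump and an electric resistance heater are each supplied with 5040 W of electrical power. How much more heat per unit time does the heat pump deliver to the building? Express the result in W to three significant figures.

135000 W

In absolute terms T_C = 285.85 K and T_H = 296.48 K, so ΔT = 10.63 K.
COP_Carnot = T_H/ΔT = 296.48/10.63 = 27.88.
The heat pump delivers Q̇_H = COP × Ẇ = 140500 W; the resistance heater delivers Ẇ = 5040 W.
Extra = (COP − 1)·Ẇ = 135500 W.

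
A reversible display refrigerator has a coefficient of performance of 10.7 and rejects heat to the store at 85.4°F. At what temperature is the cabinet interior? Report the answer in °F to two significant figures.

39 °F

For a Carnot refrigerator COP_R = T_C/(T_H − T_C), so T_C = COP·T_H/(1 + COP).
With T_H = 302.82 K, T_C = 10.7 × 302.82/11.70 = 276.93 K.
Converting, 276.93 K = 38.81°F.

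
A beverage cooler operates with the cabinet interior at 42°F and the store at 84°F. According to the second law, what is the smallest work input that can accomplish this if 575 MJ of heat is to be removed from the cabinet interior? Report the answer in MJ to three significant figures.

In absolute terms T_C = 278.71 K and T_H = 302.04 K, so ΔT = 23.33 K.
The reversible limit is COP_R = T_C/ΔT = 11.94, so W_min = Q_C/COP = Q_C·ΔT/T_C.
W_min = 575.0 × 23.33/278.71 = 48.14 MJ.

48.1 MJ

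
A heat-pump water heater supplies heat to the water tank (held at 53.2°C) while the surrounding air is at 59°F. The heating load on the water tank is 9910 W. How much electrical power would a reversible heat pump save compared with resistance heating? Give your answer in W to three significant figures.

In absolute terms T_C = 288.15 K and T_H = 326.35 K, so ΔT = 38.20 K.
COP_Carnot = T_H/ΔT = 326.35/38.20 = 8.543.
Resistance heating needs Ẇ_res = Q̇_H = 9910 W; the reversible heat pump needs only Ẇ_hp = Q̇_H/COP = 1160 W.
Saving = 9910 − 1160 = 8750 W.

8750 W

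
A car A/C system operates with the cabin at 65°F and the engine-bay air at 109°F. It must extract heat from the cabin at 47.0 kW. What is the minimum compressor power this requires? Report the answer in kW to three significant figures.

3.94 kW

In absolute terms T_C = 291.48 K and T_H = 315.93 K, so ΔT = 24.44 K.
COP_Carnot = T_C/ΔT = 291.48/24.44 = 11.92.
Ẇ_min = Q̇/COP_Carnot = 47.00/11.92 = 3.942 kW.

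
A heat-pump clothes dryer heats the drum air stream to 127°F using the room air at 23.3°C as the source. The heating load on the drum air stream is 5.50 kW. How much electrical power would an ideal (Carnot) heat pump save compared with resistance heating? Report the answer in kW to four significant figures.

5.003 kW

In absolute terms T_C = 296.45 K and T_H = 325.93 K, so ΔT = 29.48 K.
COP_Carnot = T_H/ΔT = 325.93/29.48 = 11.06.
Resistance heating needs Ẇ_res = Q̇_H = 5.500 kW; the reversible heat pump needs only Ẇ_hp = Q̇_H/COP = 0.4974 kW.
Saving = 5.500 − 0.4974 = 5.003 kW.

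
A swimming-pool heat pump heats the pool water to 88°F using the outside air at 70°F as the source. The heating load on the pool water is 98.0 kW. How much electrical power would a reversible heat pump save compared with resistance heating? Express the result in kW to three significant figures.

94.8 kW

In absolute terms T_C = 294.26 K and T_H = 304.26 K, so ΔT = 10.00 K.
COP_Carnot = T_H/ΔT = 304.26/10.00 = 30.43.
Resistance heating needs Ẇ_res = Q̇_H = 98.00 kW; the reversible heat pump needs only Ẇ_hp = Q̇_H/COP = 3.221 kW.
Saving = 98.00 − 3.221 = 94.78 kW.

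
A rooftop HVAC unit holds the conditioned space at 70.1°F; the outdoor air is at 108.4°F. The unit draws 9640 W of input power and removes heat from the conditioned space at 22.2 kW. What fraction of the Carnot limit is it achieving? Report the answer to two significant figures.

0.17

Converting, Q̇_C = 22.20 kW = 22200 W, so COP_actual = Q̇_C/Ẇ = 22200/9640 = 2.303.
In absolute terms T_C = 294.32 K and T_H = 315.59 K, so ΔT = 21.28 K.
COP_Carnot = T_C/ΔT = 294.32/21.28 = 13.83.
η_II = COP_actual/COP_Carnot = 2.303/13.83 = 0.1665.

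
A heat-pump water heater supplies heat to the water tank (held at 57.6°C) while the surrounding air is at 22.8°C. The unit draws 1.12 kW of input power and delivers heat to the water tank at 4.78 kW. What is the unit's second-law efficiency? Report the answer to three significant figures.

0.449

COP_actual = Q̇_H/Ẇ = 4.780/1.120 = 4.268.
In absolute terms T_C = 295.95 K and T_H = 330.75 K, so ΔT = 34.80 K.
COP_Carnot = T_H/ΔT = 330.75/34.80 = 9.504.
η_II = COP_actual/COP_Carnot = 4.268/9.504 = 0.4490.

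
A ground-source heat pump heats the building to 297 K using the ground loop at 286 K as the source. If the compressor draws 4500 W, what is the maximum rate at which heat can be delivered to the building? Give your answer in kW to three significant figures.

122 kW

The reservoir spacing is ΔT = 297 − 286 = 11.00 K.
COP_Carnot = T_H/ΔT = 297.00/11.00 = 27.00.
Q̇_max = COP_Carnot × Ẇ = 27.00 × 4500 W = 121500 W = 121.5 kW.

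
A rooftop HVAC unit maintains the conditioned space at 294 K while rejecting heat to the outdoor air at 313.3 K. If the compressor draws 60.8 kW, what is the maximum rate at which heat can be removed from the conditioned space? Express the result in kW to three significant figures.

The reservoir spacing is ΔT = 313.3 − 294 = 19.30 K.
COP_Carnot = T_C/ΔT = 294.00/19.30 = 15.23.
Q̇_max = COP_Carnot × Ẇ = 15.23 × 60.80 kW = 926.2 kW.

926 kW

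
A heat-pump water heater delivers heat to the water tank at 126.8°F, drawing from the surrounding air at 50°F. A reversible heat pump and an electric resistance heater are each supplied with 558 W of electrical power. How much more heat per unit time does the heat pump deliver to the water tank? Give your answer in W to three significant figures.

3700 W

In absolute terms T_C = 283.15 K and T_H = 325.82 K, so ΔT = 42.67 K.
COP_Carnot = T_H/ΔT = 325.82/42.67 = 7.636.
The heat pump delivers Q̇_H = COP × Ẇ = 4261 W; the resistance heater delivers Ẇ = 558.0 W.
Extra = (COP − 1)·Ẇ = 3703 W.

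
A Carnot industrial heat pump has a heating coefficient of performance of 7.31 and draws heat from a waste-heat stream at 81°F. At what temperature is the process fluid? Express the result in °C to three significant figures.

74.8 °C

COP_HP = T_H/(T_H − T_C) rearranges to T_H = COP·T_C/(COP − 1).
With T_C = 300.37 K, T_H = 7.31 × 300.37/6.310 = 347.97 K.
Converting, 347.97 K = 74.82°C.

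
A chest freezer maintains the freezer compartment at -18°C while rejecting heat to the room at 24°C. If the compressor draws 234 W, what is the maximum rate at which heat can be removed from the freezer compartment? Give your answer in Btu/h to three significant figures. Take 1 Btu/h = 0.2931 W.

In absolute terms T_C = 255.15 K and T_H = 297.15 K, so ΔT = 42.00 K.
COP_Carnot = T_C/ΔT = 255.15/42.00 = 6.075.
Q̇_max = COP_Carnot × Ẇ = 6.075 × 234.0 W = 1422 W = 4850 Btu/h.

4850 Btu/h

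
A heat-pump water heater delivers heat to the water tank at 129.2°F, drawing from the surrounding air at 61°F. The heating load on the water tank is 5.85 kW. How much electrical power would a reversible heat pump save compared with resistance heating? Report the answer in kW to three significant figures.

5.17 kW

In absolute terms T_C = 289.26 K and T_H = 327.15 K, so ΔT = 37.89 K.
COP_Carnot = T_H/ΔT = 327.15/37.89 = 8.634.
Resistance heating needs Ẇ_res = Q̇_H = 5.850 kW; the reversible heat pump needs only Ẇ_hp = Q̇_H/COP = 0.6775 kW.
Saving = 5.850 − 0.6775 = 5.172 kW.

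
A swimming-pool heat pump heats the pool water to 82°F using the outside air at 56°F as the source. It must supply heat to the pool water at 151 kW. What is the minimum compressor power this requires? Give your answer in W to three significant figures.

7250 W

In absolute terms T_C = 286.48 K and T_H = 300.93 K, so ΔT = 14.44 K.
COP_Carnot = T_H/ΔT = 300.93/14.44 = 20.83.
Ẇ_min = Q̇/COP_Carnot = 151.0/20.83 = 7.248 kW = 7248 W.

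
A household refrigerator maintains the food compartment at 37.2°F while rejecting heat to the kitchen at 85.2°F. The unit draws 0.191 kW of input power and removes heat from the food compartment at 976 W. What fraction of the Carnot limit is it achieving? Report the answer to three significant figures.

0.494

Converting, Q̇_C = 976.0 W = 0.9760 kW, so COP_actual = Q̇_C/Ẇ = 0.9760/0.1910 = 5.110.
In absolute terms T_C = 276.04 K and T_H = 302.71 K, so ΔT = 26.67 K.
COP_Carnot = T_C/ΔT = 276.04/26.67 = 10.35.
η_II = COP_actual/COP_Carnot = 5.110/10.35 = 0.4936.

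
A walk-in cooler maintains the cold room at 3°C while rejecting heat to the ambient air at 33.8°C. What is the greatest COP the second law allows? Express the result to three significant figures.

8.97

In absolute terms T_C = 276.15 K and T_H = 306.95 K, so ΔT = 30.80 K.
For a reversible cycle, COP_Carnot = T_C/ΔT = 276.15/30.80 = 8.966.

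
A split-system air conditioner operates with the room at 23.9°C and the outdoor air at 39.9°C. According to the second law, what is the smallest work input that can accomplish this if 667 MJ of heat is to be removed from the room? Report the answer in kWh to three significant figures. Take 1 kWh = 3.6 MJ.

9.98 kWh

In absolute terms T_C = 297.05 K and T_H = 313.05 K, so ΔT = 16.00 K.
The reversible limit is COP_R = T_C/ΔT = 18.57, so W_min = Q_C/COP = Q_C·ΔT/T_C.
W_min = 667.0 × 16.00/297.05 = 35.93 MJ = 9.980 kWh.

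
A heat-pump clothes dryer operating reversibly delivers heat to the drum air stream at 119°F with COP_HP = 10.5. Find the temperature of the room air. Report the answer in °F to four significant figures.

COP_HP = T_H/(T_H − T_C) gives T_H − T_C = T_H/COP.
With T_H = 321.48 K, T_C = 321.48 × (1 − 1/10.5) = 290.87 K.
Converting, 290.87 K = 63.89°F.

63.89 °F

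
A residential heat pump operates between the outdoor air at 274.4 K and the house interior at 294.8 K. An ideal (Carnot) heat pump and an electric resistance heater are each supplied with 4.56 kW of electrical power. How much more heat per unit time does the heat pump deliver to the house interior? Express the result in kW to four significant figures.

61.34 kW

The reservoir spacing is ΔT = 294.8 − 274.4 = 20.40 K.
COP_Carnot = T_H/ΔT = 294.80/20.40 = 14.45.
The heat pump delivers Q̇_H = COP × Ẇ = 65.90 kW; the resistance heater delivers Ẇ = 4.560 kW.
Extra = (COP − 1)·Ẇ = 61.34 kW.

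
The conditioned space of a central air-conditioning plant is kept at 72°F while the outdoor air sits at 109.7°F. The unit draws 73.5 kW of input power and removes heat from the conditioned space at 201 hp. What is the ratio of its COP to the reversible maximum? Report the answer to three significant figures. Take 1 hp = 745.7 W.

Converting, Q̇_C = 201.0 hp = 149.9 kW, so COP_actual = Q̇_C/Ẇ = 149.9/73.50 = 2.039.
In absolute terms T_C = 295.37 K and T_H = 316.32 K, so ΔT = 20.94 K.
COP_Carnot = T_C/ΔT = 295.37/20.94 = 14.10.
η_II = COP_actual/COP_Carnot = 2.039/14.10 = 0.1446.

0.145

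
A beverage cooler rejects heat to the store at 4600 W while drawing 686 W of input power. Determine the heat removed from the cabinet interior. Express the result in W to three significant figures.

3910 W

For a cyclic device the first law requires Q̇_H = Q̇_C + Ẇ.
Q̇_C = Q̇_H − Ẇ = 3914 W.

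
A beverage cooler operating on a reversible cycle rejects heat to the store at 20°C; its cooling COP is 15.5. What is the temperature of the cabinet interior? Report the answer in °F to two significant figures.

For a Carnot refrigerator COP_R = T_C/(T_H − T_C), so T_C = COP·T_H/(1 + COP).
With T_H = 293.15 K, T_C = 15.5 × 293.15/16.50 = 275.38 K.
Converting, 275.38 K = 36.02°F.

36 °F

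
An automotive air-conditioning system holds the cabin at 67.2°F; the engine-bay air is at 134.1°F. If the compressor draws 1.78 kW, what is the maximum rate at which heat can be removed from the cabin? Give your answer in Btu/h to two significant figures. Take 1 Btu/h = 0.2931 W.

48000 Btu/h

In absolute terms T_C = 292.71 K and T_H = 329.87 K, so ΔT = 37.17 K.
COP_Carnot = T_C/ΔT = 292.71/37.17 = 7.875.
Q̇_max = COP_Carnot × Ẇ = 7.875 × 1.780 kW = 14.02 kW = 47830 Btu/h.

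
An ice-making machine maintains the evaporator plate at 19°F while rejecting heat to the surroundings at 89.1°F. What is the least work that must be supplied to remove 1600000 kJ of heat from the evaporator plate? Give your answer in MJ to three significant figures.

In absolute terms T_C = 265.93 K and T_H = 304.87 K, so ΔT = 38.94 K.
The reversible limit is COP_R = T_C/ΔT = 6.828, so W_min = Q_C/COP = Q_C·ΔT/T_C.
W_min = 1600000 × 38.94/265.93 = 234300 kJ = 234.3 MJ.

234 MJ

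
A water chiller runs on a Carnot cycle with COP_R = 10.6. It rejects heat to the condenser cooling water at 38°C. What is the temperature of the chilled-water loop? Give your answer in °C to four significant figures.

11.18 °C

For a Carnot refrigerator COP_R = T_C/(T_H − T_C), so T_C = COP·T_H/(1 + COP).
With T_H = 311.15 K, T_C = 10.6 × 311.15/11.60 = 284.33 K.
Converting, 284.33 K = 11.18°C.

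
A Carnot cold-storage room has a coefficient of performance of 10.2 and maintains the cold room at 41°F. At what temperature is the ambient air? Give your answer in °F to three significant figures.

90.1 °F

COP_R = T_C/(T_H − T_C) gives T_H − T_C = T_C/COP.
With T_C = 278.15 K, T_H = 278.15 × (1 + 1/10.2) = 305.42 K.
Converting, 305.42 K = 90.09°F.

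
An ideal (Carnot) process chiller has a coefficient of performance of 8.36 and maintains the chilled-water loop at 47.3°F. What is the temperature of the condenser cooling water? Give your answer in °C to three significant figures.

COP_R = T_C/(T_H − T_C) gives T_H − T_C = T_C/COP.
With T_C = 281.65 K, T_H = 281.65 × (1 + 1/8.36) = 315.34 K.
Converting, 315.34 K = 42.19°C.

42.2 °C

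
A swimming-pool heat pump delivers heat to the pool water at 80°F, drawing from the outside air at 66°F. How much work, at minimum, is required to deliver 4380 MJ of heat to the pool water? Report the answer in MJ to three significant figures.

114 MJ

In absolute terms T_C = 292.04 K and T_H = 299.82 K, so ΔT = 7.778 K.
The reversible limit is COP_HP = T_H/ΔT = 38.55, so W_min = Q_H/COP = Q_H·ΔT/T_H.
W_min = 4380 × 7.778/299.82 = 113.6 MJ.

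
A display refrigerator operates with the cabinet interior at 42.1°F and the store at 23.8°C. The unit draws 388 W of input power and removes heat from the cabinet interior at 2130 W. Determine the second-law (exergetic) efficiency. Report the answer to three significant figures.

COP_actual = Q̇_C/Ẇ = 2130/388.0 = 5.490.
In absolute terms T_C = 278.76 K and T_H = 296.95 K, so ΔT = 18.19 K.
COP_Carnot = T_C/ΔT = 278.76/18.19 = 15.33.
η_II = COP_actual/COP_Carnot = 5.490/15.33 = 0.3582.

0.358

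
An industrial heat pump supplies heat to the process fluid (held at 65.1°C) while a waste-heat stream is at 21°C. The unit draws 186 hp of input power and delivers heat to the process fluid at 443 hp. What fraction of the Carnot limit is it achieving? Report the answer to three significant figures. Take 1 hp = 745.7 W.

COP_actual = Q̇_H/Ẇ = 443.0/186.0 = 2.382.
In absolute terms T_C = 294.15 K and T_H = 338.25 K, so ΔT = 44.10 K.
COP_Carnot = T_H/ΔT = 338.25/44.10 = 7.670.
η_II = COP_actual/COP_Carnot = 2.382/7.670 = 0.3105.

0.311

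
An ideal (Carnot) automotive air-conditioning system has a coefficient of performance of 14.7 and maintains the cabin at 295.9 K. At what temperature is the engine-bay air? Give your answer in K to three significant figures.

COP_R = T_C/(T_H − T_C) gives T_H − T_C = T_C/COP.
With T_C = 295.90 K, T_H = 295.90 × (1 + 1/14.7) = 316.03 K.

316 K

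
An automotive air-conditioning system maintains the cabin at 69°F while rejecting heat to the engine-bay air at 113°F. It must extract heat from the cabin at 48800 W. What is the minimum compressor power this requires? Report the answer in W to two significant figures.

In absolute terms T_C = 293.71 K and T_H = 318.15 K, so ΔT = 24.44 K.
COP_Carnot = T_C/ΔT = 293.71/24.44 = 12.02.
Ẇ_min = Q̇/COP_Carnot = 48800/12.02 = 4062 W.

4100 W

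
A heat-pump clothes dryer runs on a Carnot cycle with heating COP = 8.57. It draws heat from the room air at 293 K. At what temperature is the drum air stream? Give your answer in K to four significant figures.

331.7 K

COP_HP = T_H/(T_H − T_C) rearranges to T_H = COP·T_C/(COP − 1).
With T_C = 293.00 K, T_H = 8.57 × 293.00/7.570 = 331.71 K.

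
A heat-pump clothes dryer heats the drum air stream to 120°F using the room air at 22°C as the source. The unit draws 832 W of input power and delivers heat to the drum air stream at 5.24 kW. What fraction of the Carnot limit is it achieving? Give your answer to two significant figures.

0.53

Converting, Q̇_H = 5.240 kW = 5240 W, so COP_actual = Q̇_H/Ẇ = 5240/832.0 = 6.298.
In absolute terms T_C = 295.15 K and T_H = 322.04 K, so ΔT = 26.89 K.
COP_Carnot = T_H/ΔT = 322.04/26.89 = 11.98.
η_II = COP_actual/COP_Carnot = 6.298/11.98 = 0.5259.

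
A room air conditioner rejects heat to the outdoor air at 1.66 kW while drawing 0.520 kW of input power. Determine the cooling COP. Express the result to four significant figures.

The first law gives Q̇_H = Q̇_C + Ẇ, so the three rates are Q̇_C = 1.140, Q̇_H = 1.660, Ẇ = 0.5200 kW.
COP_R = Q̇_C/Ẇ = 1.140/0.5200 = 2.192.

2.192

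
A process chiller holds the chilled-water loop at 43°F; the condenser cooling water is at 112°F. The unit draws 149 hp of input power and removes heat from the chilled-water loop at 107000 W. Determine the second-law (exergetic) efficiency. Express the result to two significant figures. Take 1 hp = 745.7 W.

Converting, Q̇_C = 107000 W = 143.5 hp, so COP_actual = Q̇_C/Ẇ = 143.5/149.0 = 0.9630.
In absolute terms T_C = 279.26 K and T_H = 317.59 K, so ΔT = 38.33 K.
COP_Carnot = T_C/ΔT = 279.26/38.33 = 7.285.
η_II = COP_actual/COP_Carnot = 0.9630/7.285 = 0.1322.

0.13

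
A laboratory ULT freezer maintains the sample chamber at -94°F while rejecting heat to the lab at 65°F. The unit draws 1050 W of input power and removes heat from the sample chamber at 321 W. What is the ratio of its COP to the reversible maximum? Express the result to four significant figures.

COP_actual = Q̇_C/Ẇ = 321.0/1050 = 0.3057.
In absolute terms T_C = 203.15 K and T_H = 291.48 K, so ΔT = 88.33 K.
COP_Carnot = T_C/ΔT = 203.15/88.33 = 2.300.
η_II = COP_actual/COP_Carnot = 0.3057/2.300 = 0.1329.

0.1329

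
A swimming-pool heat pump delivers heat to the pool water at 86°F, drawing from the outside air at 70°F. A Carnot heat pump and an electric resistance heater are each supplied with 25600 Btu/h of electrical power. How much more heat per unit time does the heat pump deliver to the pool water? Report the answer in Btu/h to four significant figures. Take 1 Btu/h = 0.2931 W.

847500 Btu/h

In absolute terms T_C = 294.26 K and T_H = 303.15 K, so ΔT = 8.889 K.
COP_Carnot = T_H/ΔT = 303.15/8.889 = 34.10.
The heat pump delivers Q̇_H = COP × Ẇ = 873100 Btu/h; the resistance heater delivers Ẇ = 25600 Btu/h.
Extra = (COP − 1)·Ẇ = 847500 Btu/h.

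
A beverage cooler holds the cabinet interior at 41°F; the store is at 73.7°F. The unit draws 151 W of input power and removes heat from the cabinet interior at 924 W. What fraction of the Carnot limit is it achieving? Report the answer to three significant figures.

0.400

COP_actual = Q̇_C/Ẇ = 924.0/151.0 = 6.119.
In absolute terms T_C = 278.15 K and T_H = 296.32 K, so ΔT = 18.17 K.
COP_Carnot = T_C/ΔT = 278.15/18.17 = 15.31.
η_II = COP_actual/COP_Carnot = 6.119/15.31 = 0.3997.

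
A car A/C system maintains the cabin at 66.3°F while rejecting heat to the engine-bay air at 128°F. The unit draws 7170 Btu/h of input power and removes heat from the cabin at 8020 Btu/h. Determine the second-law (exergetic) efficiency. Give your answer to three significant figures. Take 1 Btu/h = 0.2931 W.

0.131

COP_actual = Q̇_C/Ẇ = 8020/7170 = 1.119.
In absolute terms T_C = 292.21 K and T_H = 326.48 K, so ΔT = 34.28 K.
COP_Carnot = T_C/ΔT = 292.21/34.28 = 8.525.
η_II = COP_actual/COP_Carnot = 1.119/8.525 = 0.1312.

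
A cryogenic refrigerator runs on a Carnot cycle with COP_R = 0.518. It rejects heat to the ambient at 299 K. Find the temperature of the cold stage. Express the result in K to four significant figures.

102.0 K

For a Carnot refrigerator COP_R = T_C/(T_H − T_C), so T_C = COP·T_H/(1 + COP).
With T_H = 299.00 K, T_C = 0.518 × 299.00/1.518 = 102.03 K.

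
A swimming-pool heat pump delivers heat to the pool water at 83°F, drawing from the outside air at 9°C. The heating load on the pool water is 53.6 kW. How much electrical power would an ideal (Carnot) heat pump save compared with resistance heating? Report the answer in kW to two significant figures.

50 kW

In absolute terms T_C = 282.15 K and T_H = 301.48 K, so ΔT = 19.33 K.
COP_Carnot = T_H/ΔT = 301.48/19.33 = 15.59.
Resistance heating needs Ẇ_res = Q̇_H = 53.60 kW; the reversible heat pump needs only Ẇ_hp = Q̇_H/COP = 3.437 kW.
Saving = 53.60 − 3.437 = 50.16 kW.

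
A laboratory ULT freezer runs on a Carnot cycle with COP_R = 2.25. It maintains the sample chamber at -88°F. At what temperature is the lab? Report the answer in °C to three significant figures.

COP_R = T_C/(T_H − T_C) gives T_H − T_C = T_C/COP.
With T_C = 206.48 K, T_H = 206.48 × (1 + 1/2.25) = 298.25 K.
Converting, 298.25 K = 25.10°C.

25.1 °C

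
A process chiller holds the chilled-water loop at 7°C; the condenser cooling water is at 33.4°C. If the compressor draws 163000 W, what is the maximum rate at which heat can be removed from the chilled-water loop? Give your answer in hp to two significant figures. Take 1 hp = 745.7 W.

In absolute terms T_C = 280.15 K and T_H = 306.55 K, so ΔT = 26.40 K.
COP_Carnot = T_C/ΔT = 280.15/26.40 = 10.61.
Q̇_max = COP_Carnot × Ẇ = 10.61 × 163000 W = 1730000 W = 2320 hp.

2300 hp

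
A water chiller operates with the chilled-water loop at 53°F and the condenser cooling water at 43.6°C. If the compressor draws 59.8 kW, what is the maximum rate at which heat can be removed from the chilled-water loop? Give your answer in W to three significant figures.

In absolute terms T_C = 284.82 K and T_H = 316.75 K, so ΔT = 31.93 K.
COP_Carnot = T_C/ΔT = 284.82/31.93 = 8.919.
Q̇_max = COP_Carnot × Ẇ = 8.919 × 59.80 kW = 533.4 kW = 533400 W.

533000 W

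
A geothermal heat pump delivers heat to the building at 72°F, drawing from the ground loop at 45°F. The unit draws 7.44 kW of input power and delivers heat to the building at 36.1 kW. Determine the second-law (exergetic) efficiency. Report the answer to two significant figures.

COP_actual = Q̇_H/Ẇ = 36.10/7.440 = 4.852.
In absolute terms T_C = 280.37 K and T_H = 295.37 K, so ΔT = 15.00 K.
COP_Carnot = T_H/ΔT = 295.37/15.00 = 19.69.
η_II = COP_actual/COP_Carnot = 4.852/19.69 = 0.2464.

0.25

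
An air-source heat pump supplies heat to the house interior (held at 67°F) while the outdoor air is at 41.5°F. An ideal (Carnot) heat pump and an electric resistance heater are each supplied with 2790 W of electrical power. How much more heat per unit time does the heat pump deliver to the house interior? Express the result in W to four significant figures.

54830 W

In absolute terms T_C = 278.43 K and T_H = 292.59 K, so ΔT = 14.17 K.
COP_Carnot = T_H/ΔT = 292.59/14.17 = 20.65.
The heat pump delivers Q̇_H = COP × Ẇ = 57620 W; the resistance heater delivers Ẇ = 2790 W.
Extra = (COP − 1)·Ẇ = 54830 W.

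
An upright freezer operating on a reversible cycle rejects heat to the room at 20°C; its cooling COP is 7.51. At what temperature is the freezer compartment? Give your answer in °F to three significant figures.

For a Carnot refrigerator COP_R = T_C/(T_H − T_C), so T_C = COP·T_H/(1 + COP).
With T_H = 293.15 K, T_C = 7.51 × 293.15/8.510 = 258.70 K.
Converting, 258.70 K = 5.99°F.

5.99 °F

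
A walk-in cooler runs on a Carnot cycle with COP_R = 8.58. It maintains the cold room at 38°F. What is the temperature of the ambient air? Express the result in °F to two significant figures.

COP_R = T_C/(T_H − T_C) gives T_H − T_C = T_C/COP.
With T_C = 276.48 K, T_H = 276.48 × (1 + 1/8.58) = 308.71 K.
Converting, 308.71 K = 96.00°F.

96 °F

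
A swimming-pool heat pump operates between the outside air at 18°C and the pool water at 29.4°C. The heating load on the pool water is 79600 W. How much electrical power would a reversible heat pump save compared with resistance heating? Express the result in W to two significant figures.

In absolute terms T_C = 291.15 K and T_H = 302.55 K, so ΔT = 11.40 K.
COP_Carnot = T_H/ΔT = 302.55/11.40 = 26.54.
Resistance heating needs Ẇ_res = Q̇_H = 79600 W; the reversible heat pump needs only Ẇ_hp = Q̇_H/COP = 2999 W.
Saving = 79600 − 2999 = 76600 W.

77000 W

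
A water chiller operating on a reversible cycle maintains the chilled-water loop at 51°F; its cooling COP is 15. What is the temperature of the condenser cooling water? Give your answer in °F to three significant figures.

COP_R = T_C/(T_H − T_C) gives T_H − T_C = T_C/COP.
With T_C = 283.71 K, T_H = 283.71 × (1 + 1/15) = 302.62 K.
Converting, 302.62 K = 85.04°F.

85.0 °F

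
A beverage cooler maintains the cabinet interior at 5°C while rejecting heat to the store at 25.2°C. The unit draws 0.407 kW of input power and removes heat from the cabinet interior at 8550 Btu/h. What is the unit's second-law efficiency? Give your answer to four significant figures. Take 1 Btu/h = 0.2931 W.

Converting, Q̇_C = 8550 Btu/h = 2.506 kW, so COP_actual = Q̇_C/Ẇ = 2.506/0.4070 = 6.157.
In absolute terms T_C = 278.15 K and T_H = 298.35 K, so ΔT = 20.20 K.
COP_Carnot = T_C/ΔT = 278.15/20.20 = 13.77.
η_II = COP_actual/COP_Carnot = 6.157/13.77 = 0.4472.

0.4472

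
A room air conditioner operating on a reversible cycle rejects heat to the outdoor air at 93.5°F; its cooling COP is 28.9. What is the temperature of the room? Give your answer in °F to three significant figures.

For a Carnot refrigerator COP_R = T_C/(T_H − T_C), so T_C = COP·T_H/(1 + COP).
With T_H = 307.32 K, T_C = 28.9 × 307.32/29.90 = 297.04 K.
Converting, 297.04 K = 75.00°F.

75.0 °F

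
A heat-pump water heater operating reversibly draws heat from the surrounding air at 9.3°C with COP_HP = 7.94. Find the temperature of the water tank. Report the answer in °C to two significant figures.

50 °C

COP_HP = T_H/(T_H − T_C) rearranges to T_H = COP·T_C/(COP − 1).
With T_C = 282.45 K, T_H = 7.94 × 282.45/6.940 = 323.15 K.
Converting, 323.15 K = 50.00°C.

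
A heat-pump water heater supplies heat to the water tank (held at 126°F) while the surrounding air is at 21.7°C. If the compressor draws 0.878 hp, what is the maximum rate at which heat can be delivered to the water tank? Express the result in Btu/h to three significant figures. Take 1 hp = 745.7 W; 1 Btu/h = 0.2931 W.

23800 Btu/h

In absolute terms T_C = 294.85 K and T_H = 325.37 K, so ΔT = 30.52 K.
COP_Carnot = T_H/ΔT = 325.37/30.52 = 10.66.
Q̇_max = COP_Carnot × Ẇ = 10.66 × 0.8780 hp = 9.360 hp = 23810 Btu/h.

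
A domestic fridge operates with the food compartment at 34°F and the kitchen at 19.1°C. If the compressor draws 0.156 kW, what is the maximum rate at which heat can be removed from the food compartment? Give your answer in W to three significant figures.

In absolute terms T_C = 274.26 K and T_H = 292.25 K, so ΔT = 17.99 K.
COP_Carnot = T_C/ΔT = 274.26/17.99 = 15.25.
Q̇_max = COP_Carnot × Ẇ = 15.25 × 0.1560 kW = 2.378 kW = 2378 W.

2380 W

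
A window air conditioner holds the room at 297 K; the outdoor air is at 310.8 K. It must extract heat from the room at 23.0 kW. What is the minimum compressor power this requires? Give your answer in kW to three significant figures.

1.07 kW

The reservoir spacing is ΔT = 310.8 − 297 = 13.80 K.
COP_Carnot = T_C/ΔT = 297.00/13.80 = 21.52.
Ẇ_min = Q̇/COP_Carnot = 23.00/21.52 = 1.069 kW.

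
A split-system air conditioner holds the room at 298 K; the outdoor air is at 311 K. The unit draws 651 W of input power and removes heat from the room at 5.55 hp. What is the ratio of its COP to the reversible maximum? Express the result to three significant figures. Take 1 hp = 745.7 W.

Converting, Q̇_C = 5.550 hp = 4139 W, so COP_actual = Q̇_C/Ẇ = 4139/651.0 = 6.357.
The reservoir spacing is ΔT = 311 − 298 = 13.00 K.
COP_Carnot = T_C/ΔT = 298.00/13.00 = 22.92.
η_II = COP_actual/COP_Carnot = 6.357/22.92 = 0.2773.

0.277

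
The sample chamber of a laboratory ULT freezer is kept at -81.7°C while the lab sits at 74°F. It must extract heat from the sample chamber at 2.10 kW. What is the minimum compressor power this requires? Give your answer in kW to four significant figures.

1.152 kW

In absolute terms T_C = 191.45 K and T_H = 296.48 K, so ΔT = 105.0 K.
COP_Carnot = T_C/ΔT = 191.45/105.0 = 1.823.
Ẇ_min = Q̇/COP_Carnot = 2.100/1.823 = 1.152 kW.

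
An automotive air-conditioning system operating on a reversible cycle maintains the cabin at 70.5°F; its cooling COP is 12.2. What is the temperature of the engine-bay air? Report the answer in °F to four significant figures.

114.0 °F

COP_R = T_C/(T_H − T_C) gives T_H − T_C = T_C/COP.
With T_C = 294.54 K, T_H = 294.54 × (1 + 1/12.2) = 318.68 K.
Converting, 318.68 K = 113.96°F.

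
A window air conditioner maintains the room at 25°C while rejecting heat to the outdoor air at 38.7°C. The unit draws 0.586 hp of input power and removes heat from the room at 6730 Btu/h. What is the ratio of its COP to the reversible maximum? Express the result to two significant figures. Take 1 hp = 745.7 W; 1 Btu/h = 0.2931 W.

0.21

Converting, Q̇_C = 6730 Btu/h = 2.645 hp, so COP_actual = Q̇_C/Ẇ = 2.645/0.5860 = 4.514.
In absolute terms T_C = 298.15 K and T_H = 311.85 K, so ΔT = 13.70 K.
COP_Carnot = T_C/ΔT = 298.15/13.70 = 21.76.
η_II = COP_actual/COP_Carnot = 4.514/21.76 = 0.2074.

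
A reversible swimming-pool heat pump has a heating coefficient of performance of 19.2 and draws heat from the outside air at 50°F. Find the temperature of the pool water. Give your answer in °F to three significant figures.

78.0 °F

COP_HP = T_H/(T_H − T_C) rearranges to T_H = COP·T_C/(COP − 1).
With T_C = 283.15 K, T_H = 19.2 × 283.15/18.20 = 298.71 K.
Converting, 298.71 K = 78.00°F.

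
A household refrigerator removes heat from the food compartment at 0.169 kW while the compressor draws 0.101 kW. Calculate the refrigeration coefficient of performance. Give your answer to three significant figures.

The first law gives Q̇_H = Q̇_C + Ẇ, so the three rates are Q̇_C = 0.1690, Q̇_H = 0.2700, Ẇ = 0.1010 kW.
COP_R = Q̇_C/Ẇ = 0.1690/0.1010 = 1.673.

1.67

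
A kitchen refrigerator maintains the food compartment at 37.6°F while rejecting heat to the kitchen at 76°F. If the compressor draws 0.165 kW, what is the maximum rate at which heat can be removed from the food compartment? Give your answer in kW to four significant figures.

2.137 kW

In absolute terms T_C = 276.26 K and T_H = 297.59 K, so ΔT = 21.33 K.
COP_Carnot = T_C/ΔT = 276.26/21.33 = 12.95.
Q̇_max = COP_Carnot × Ẇ = 12.95 × 0.1650 kW = 2.137 kW.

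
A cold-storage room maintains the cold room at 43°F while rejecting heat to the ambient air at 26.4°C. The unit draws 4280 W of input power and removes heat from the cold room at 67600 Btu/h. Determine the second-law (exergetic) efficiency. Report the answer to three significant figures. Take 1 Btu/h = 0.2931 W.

0.336

Converting, Q̇_C = 67600 Btu/h = 19810 W, so COP_actual = Q̇_C/Ẇ = 19810/4280 = 4.629.
In absolute terms T_C = 279.26 K and T_H = 299.55 K, so ΔT = 20.29 K.
COP_Carnot = T_C/ΔT = 279.26/20.29 = 13.76.
η_II = COP_actual/COP_Carnot = 4.629/13.76 = 0.3363.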